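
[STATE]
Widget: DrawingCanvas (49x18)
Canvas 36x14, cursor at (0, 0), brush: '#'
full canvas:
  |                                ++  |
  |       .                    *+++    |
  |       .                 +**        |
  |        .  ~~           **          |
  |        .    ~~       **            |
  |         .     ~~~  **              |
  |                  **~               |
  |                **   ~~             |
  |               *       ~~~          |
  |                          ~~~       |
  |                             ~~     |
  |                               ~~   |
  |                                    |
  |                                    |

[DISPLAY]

+                               ++               
       .                    *+++                 
       .                 +**                     
        .  ~~           **                       
        .    ~~       **                         
         .     ~~~  **                           
                  **~                            
                **   ~~                          
               *       ~~~                       
                          ~~~                    
                             ~~                  
                               ~~                
                                                 
                                                 
                                                 
                                                 
                                                 
                                                 


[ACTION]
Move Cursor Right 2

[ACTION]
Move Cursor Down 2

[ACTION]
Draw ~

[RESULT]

                                ++               
       .                    *+++                 
  ~    .                 +**                     
        .  ~~           **                       
        .    ~~       **                         
         .     ~~~  **                           
                  **~                            
                **   ~~                          
               *       ~~~                       
                          ~~~                    
                             ~~                  
                               ~~                
                                                 
                                                 
                                                 
                                                 
                                                 
                                                 


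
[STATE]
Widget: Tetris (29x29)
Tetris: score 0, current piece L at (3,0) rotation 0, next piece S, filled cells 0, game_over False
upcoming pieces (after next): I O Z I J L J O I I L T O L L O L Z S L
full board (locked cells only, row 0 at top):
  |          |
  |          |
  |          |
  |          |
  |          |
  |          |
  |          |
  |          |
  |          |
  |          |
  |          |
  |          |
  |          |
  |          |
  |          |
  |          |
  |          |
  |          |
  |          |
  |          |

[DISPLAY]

     ▒    │Next:             
   ▒▒▒    │ ░░               
          │░░                
          │                  
          │                  
          │                  
          │Score:            
          │0                 
          │                  
          │                  
          │                  
          │                  
          │                  
          │                  
          │                  
          │                  
          │                  
          │                  
          │                  
          │                  
          │                  
          │                  
          │                  
          │                  
          │                  
          │                  
          │                  
          │                  
          │                  


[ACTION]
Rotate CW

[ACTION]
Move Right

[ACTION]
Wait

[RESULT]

          │Next:             
    ▒     │ ░░               
    ▒     │░░                
    ▒▒    │                  
          │                  
          │                  
          │Score:            
          │0                 
          │                  
          │                  
          │                  
          │                  
          │                  
          │                  
          │                  
          │                  
          │                  
          │                  
          │                  
          │                  
          │                  
          │                  
          │                  
          │                  
          │                  
          │                  
          │                  
          │                  
          │                  


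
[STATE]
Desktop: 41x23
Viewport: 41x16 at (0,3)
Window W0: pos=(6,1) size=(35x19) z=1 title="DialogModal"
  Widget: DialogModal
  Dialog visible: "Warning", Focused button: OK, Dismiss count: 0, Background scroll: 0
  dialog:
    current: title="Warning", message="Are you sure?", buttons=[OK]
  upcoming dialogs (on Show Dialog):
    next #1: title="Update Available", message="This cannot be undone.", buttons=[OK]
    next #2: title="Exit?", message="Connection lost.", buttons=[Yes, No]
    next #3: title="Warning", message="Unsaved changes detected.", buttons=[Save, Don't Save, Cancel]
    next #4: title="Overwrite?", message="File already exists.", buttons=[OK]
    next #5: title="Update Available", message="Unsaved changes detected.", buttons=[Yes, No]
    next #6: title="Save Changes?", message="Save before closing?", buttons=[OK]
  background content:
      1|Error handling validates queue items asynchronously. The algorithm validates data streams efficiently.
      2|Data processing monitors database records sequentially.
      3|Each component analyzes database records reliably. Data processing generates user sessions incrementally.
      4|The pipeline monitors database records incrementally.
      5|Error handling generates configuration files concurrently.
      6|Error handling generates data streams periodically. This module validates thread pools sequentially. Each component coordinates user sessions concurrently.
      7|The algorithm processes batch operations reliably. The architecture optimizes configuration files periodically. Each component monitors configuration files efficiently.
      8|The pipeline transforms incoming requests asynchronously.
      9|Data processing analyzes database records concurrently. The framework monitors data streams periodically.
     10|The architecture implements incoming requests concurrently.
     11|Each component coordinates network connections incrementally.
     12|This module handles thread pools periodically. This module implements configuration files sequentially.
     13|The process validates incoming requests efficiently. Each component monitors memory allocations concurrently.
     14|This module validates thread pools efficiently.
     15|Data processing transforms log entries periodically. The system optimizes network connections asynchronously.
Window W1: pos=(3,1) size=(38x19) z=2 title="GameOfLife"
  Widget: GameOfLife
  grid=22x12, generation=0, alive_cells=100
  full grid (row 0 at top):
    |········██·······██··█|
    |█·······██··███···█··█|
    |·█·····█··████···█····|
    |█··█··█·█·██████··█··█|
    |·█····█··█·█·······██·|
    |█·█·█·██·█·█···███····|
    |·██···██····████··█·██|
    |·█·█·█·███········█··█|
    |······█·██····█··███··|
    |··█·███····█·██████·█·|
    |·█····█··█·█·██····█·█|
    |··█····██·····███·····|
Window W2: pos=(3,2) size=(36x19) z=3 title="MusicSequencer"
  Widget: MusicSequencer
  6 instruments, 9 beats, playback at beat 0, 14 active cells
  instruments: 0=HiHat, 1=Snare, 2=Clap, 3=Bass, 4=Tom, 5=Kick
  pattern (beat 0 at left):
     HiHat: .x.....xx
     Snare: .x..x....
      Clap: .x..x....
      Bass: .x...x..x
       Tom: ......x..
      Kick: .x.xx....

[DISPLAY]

   ┃ MusicSequencer                   ┃─┨
   ┠──────────────────────────────────┨ ┃
   ┃      ▼12345678                   ┃ ┃
   ┃ HiHat·█·····██                   ┃ ┃
   ┃ Snare·█··█····                   ┃ ┃
   ┃  Clap·█··█····                   ┃ ┃
   ┃  Bass·█···█··█                   ┃ ┃
   ┃   Tom······█··                   ┃ ┃
   ┃  Kick·█·██····                   ┃ ┃
   ┃                                  ┃ ┃
   ┃                                  ┃ ┃
   ┃                                  ┃ ┃
   ┃                                  ┃ ┃
   ┃                                  ┃ ┃
   ┃                                  ┃ ┃
   ┃                                  ┃ ┃


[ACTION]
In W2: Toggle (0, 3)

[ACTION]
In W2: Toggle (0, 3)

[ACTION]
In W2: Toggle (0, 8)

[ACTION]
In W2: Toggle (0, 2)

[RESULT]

   ┃ MusicSequencer                   ┃─┨
   ┠──────────────────────────────────┨ ┃
   ┃      ▼12345678                   ┃ ┃
   ┃ HiHat·██····█·                   ┃ ┃
   ┃ Snare·█··█····                   ┃ ┃
   ┃  Clap·█··█····                   ┃ ┃
   ┃  Bass·█···█··█                   ┃ ┃
   ┃   Tom······█··                   ┃ ┃
   ┃  Kick·█·██····                   ┃ ┃
   ┃                                  ┃ ┃
   ┃                                  ┃ ┃
   ┃                                  ┃ ┃
   ┃                                  ┃ ┃
   ┃                                  ┃ ┃
   ┃                                  ┃ ┃
   ┃                                  ┃ ┃


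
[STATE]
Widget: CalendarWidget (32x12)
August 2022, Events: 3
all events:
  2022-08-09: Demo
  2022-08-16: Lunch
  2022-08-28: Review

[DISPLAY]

          August 2022           
Mo Tu We Th Fr Sa Su            
 1  2  3  4  5  6  7            
 8  9* 10 11 12 13 14           
15 16* 17 18 19 20 21           
22 23 24 25 26 27 28*           
29 30 31                        
                                
                                
                                
                                
                                


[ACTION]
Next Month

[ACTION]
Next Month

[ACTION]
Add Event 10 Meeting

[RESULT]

          October 2022          
Mo Tu We Th Fr Sa Su            
                1  2            
 3  4  5  6  7  8  9            
10* 11 12 13 14 15 16           
17 18 19 20 21 22 23            
24 25 26 27 28 29 30            
31                              
                                
                                
                                
                                


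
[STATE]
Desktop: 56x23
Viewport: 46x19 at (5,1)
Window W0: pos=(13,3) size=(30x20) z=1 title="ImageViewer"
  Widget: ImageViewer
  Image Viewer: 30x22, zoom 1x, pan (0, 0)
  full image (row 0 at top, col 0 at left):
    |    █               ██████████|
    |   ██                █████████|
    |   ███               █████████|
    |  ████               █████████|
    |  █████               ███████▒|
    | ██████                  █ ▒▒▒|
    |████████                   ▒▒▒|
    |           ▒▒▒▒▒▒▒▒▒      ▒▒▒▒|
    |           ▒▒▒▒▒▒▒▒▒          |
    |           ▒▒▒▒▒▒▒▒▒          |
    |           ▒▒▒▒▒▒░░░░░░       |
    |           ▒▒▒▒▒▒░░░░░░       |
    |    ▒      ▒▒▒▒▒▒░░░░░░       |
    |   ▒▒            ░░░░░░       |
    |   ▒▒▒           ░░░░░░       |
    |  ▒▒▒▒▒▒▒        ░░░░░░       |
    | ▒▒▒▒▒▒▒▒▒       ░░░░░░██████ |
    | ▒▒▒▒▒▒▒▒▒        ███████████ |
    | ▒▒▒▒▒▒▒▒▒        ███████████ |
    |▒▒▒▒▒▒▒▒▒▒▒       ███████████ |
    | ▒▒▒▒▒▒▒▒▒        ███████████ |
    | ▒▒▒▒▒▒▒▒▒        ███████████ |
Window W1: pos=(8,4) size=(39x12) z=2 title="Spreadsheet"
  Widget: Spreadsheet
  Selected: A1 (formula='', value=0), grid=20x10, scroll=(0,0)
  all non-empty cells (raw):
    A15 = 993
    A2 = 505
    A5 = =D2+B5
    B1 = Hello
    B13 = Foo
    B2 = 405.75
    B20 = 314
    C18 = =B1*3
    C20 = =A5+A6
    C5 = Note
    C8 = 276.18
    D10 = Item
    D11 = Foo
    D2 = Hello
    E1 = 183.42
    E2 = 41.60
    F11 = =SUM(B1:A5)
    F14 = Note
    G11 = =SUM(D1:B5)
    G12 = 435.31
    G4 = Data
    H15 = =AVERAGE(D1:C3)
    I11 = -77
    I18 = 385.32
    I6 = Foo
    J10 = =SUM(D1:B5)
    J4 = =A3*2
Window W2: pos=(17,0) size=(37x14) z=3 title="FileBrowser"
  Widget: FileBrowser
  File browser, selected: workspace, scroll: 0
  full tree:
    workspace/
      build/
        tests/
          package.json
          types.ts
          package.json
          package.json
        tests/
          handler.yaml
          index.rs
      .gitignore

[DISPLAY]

            ┃ FileBrowser                     
            ┠─────────────────────────────────
        ┏━━━┃> [-] workspace/                 
   ┏━━━━━━━━┃    [+] build/                   
   ┃ Spreads┃    .gitignore                   
   ┠────────┃                                 
   ┃A1:     ┃                                 
   ┃       A┃                                 
   ┃--------┃                                 
   ┃  1     ┃                                 
   ┃  2     ┃                                 
   ┃  3     ┃                                 
   ┃  4     ┗━━━━━━━━━━━━━━━━━━━━━━━━━━━━━━━━━
   ┃  5 #ERR!          0Note           0 ┃    
   ┗━━━━━━━━━━━━━━━━━━━━━━━━━━━━━━━━━━━━━┛    
        ┃           ▒▒▒▒▒▒░░░░░░     ┃        
        ┃           ▒▒▒▒▒▒░░░░░░     ┃        
        ┃    ▒      ▒▒▒▒▒▒░░░░░░     ┃        
        ┃   ▒▒            ░░░░░░     ┃        


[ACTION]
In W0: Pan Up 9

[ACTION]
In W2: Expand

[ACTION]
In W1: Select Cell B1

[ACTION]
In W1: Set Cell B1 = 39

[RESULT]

            ┃ FileBrowser                     
            ┠─────────────────────────────────
        ┏━━━┃> [-] workspace/                 
   ┏━━━━━━━━┃    [+] build/                   
   ┃ Spreads┃    .gitignore                   
   ┠────────┃                                 
   ┃B1: 39  ┃                                 
   ┃       A┃                                 
   ┃--------┃                                 
   ┃  1     ┃                                 
   ┃  2     ┃                                 
   ┃  3     ┃                                 
   ┃  4     ┗━━━━━━━━━━━━━━━━━━━━━━━━━━━━━━━━━
   ┃  5 #ERR!          0Note           0 ┃    
   ┗━━━━━━━━━━━━━━━━━━━━━━━━━━━━━━━━━━━━━┛    
        ┃           ▒▒▒▒▒▒░░░░░░     ┃        
        ┃           ▒▒▒▒▒▒░░░░░░     ┃        
        ┃    ▒      ▒▒▒▒▒▒░░░░░░     ┃        
        ┃   ▒▒            ░░░░░░     ┃        


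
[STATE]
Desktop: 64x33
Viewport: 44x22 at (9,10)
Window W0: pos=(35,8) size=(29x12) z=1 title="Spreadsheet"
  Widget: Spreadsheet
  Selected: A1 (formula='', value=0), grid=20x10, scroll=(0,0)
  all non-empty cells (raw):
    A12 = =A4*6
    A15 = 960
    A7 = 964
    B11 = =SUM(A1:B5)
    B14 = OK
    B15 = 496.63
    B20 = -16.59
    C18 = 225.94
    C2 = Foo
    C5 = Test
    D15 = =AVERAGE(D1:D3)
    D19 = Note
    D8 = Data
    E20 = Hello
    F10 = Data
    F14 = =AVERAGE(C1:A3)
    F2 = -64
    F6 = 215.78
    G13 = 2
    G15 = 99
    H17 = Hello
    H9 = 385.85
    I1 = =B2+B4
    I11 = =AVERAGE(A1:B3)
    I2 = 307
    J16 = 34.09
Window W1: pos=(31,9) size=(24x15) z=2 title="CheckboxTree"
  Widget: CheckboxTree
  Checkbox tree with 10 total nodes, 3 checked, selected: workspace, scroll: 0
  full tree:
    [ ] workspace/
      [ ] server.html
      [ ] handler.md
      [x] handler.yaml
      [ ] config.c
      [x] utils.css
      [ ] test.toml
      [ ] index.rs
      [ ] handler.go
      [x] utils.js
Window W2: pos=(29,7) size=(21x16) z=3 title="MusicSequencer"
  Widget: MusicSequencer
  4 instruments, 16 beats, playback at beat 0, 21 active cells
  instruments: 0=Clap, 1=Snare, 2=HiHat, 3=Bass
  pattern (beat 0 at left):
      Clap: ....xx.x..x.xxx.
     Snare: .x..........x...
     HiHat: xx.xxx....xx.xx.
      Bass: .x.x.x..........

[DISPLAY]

                    ┃      ▼123456789012┃   
                    ┃  Clap····██·█··█·█┃───
                    ┃ Snare·█··········█┃   
                    ┃ HiHat██·███····██·┃   
                    ┃  Bass·█·█·█·······┃   
                    ┃                   ┃l  
                    ┃                   ┃   
                    ┃                   ┃   
                    ┃                   ┃   
                    ┃                   ┃   
                    ┃                   ┃   
                    ┃                   ┃   
                    ┗━━━━━━━━━━━━━━━━━━━┛   
                      ┗━━━━━━━━━━━━━━━━━━━━━
                                            
                                            
                                            
                                            
                                            
                                            
                                            
                                            


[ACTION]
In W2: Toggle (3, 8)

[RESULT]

                    ┃      ▼123456789012┃   
                    ┃  Clap····██·█··█·█┃───
                    ┃ Snare·█··········█┃   
                    ┃ HiHat██·███····██·┃   
                    ┃  Bass·█·█·█··█····┃   
                    ┃                   ┃l  
                    ┃                   ┃   
                    ┃                   ┃   
                    ┃                   ┃   
                    ┃                   ┃   
                    ┃                   ┃   
                    ┃                   ┃   
                    ┗━━━━━━━━━━━━━━━━━━━┛   
                      ┗━━━━━━━━━━━━━━━━━━━━━
                                            
                                            
                                            
                                            
                                            
                                            
                                            
                                            


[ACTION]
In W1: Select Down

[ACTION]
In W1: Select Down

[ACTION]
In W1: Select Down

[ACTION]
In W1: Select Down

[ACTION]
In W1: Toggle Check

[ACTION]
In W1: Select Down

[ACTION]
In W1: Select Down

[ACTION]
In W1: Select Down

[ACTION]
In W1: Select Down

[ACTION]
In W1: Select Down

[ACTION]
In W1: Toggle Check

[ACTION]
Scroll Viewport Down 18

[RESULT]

                    ┃  Clap····██·█··█·█┃───
                    ┃ Snare·█··········█┃   
                    ┃ HiHat██·███····██·┃   
                    ┃  Bass·█·█·█··█····┃   
                    ┃                   ┃l  
                    ┃                   ┃   
                    ┃                   ┃   
                    ┃                   ┃   
                    ┃                   ┃   
                    ┃                   ┃   
                    ┃                   ┃   
                    ┗━━━━━━━━━━━━━━━━━━━┛   
                      ┗━━━━━━━━━━━━━━━━━━━━━
                                            
                                            
                                            
                                            
                                            
                                            
                                            
                                            
                                            


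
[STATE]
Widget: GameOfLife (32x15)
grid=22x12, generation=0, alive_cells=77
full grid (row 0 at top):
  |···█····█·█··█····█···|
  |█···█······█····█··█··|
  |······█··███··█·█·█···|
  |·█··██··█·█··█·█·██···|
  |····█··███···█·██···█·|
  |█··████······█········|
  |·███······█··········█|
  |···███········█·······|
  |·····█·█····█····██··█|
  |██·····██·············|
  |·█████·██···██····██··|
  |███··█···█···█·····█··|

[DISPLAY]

Gen: 0                          
···█····█·█··█····█···          
█···█······█····█··█··          
······█··███··█·█·█···          
·█··██··█·█··█·█·██···          
····█··███···█·██···█·          
█··████······█········          
·███······█··········█          
···███········█·······          
·····█·█····█····██··█          
██·····██·············          
·█████·██···██····██··          
███··█···█···█·····█··          
                                
                                


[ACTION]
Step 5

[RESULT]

Gen: 5                          
·················█·█··          
··········█·········█·          
···██··█·███······█·█·          
···██·██···█······███·          
····█·██··██·███··█···          
······████····███·····          
·····███······██······          
······█···············          
···██·█···············          
···██·██····██········          
·█·█·███···█··█·······          
·██·········██········          
                                
                                


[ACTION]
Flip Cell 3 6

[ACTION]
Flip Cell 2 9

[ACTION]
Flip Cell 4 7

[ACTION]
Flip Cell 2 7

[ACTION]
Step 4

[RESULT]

Gen: 9                          
····················█·          
··········███·······█·          
·········█·█████···█·█          
·········█·█·██·██·██·          
·············█····███·          
·····█··██··█··███····          
······················          
·····██···············          
··█████···············          
··██·██·····██········          
·█·█··██···█··█·······          
·██·········██········          
                                
                                


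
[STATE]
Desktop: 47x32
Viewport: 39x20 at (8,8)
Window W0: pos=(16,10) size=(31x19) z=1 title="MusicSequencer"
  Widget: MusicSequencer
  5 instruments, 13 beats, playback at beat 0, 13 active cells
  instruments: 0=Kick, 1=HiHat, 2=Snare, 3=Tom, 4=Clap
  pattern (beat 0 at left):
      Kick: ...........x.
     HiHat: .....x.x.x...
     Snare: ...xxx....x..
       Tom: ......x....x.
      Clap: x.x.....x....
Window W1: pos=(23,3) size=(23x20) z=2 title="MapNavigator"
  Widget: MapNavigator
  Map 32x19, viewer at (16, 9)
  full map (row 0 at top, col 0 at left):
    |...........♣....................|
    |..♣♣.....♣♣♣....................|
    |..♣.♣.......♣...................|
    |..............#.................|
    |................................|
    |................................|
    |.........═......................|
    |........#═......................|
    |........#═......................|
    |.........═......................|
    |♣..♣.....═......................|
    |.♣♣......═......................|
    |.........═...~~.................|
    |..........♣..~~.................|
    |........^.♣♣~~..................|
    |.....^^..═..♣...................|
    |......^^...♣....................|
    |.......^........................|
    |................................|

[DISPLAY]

               ┃........#............┃ 
               ┃.....................┃ 
        ┏━━━━━━┃.....................┃┓
        ┃ Music┃...═.................┃┃
        ┠──────┃..#═.................┃┨
        ┃      ┃..#═.................┃┃
        ┃  Kick┃...═......@..........┃┃
        ┃ HiHat┃...═.................┃┃
        ┃ Snare┃...═.................┃┃
        ┃   Tom┃...═...~~............┃┃
        ┃  Clap┃....♣..~~............┃┃
        ┃      ┃..^.♣♣~~.............┃┃
        ┃      ┃^..═..♣..............┃┃
        ┃      ┃^^...♣...............┃┃
        ┃      ┗━━━━━━━━━━━━━━━━━━━━━┛┃
        ┃                             ┃
        ┃                             ┃
        ┃                             ┃
        ┃                             ┃
        ┃                             ┃


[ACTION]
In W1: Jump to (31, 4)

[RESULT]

               ┃                     ┃ 
               ┃                     ┃ 
        ┏━━━━━━┃...........          ┃┓
        ┃ Music┃...........          ┃┃
        ┠──────┃...........          ┃┨
        ┃      ┃...........          ┃┃
        ┃  Kick┃..........@          ┃┃
        ┃ HiHat┃...........          ┃┃
        ┃ Snare┃...........          ┃┃
        ┃   Tom┃...........          ┃┃
        ┃  Clap┃...........          ┃┃
        ┃      ┃...........          ┃┃
        ┃      ┃...........          ┃┃
        ┃      ┃...........          ┃┃
        ┃      ┗━━━━━━━━━━━━━━━━━━━━━┛┃
        ┃                             ┃
        ┃                             ┃
        ┃                             ┃
        ┃                             ┃
        ┃                             ┃


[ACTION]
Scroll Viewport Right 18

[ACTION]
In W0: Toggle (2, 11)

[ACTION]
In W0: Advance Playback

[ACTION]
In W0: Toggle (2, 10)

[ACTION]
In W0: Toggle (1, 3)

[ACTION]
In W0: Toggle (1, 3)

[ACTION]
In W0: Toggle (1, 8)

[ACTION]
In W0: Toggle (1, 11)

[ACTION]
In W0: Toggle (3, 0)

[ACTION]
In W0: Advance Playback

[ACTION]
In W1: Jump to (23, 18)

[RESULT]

               ┃~~.................  ┃ 
               ┃~~.................  ┃ 
        ┏━━━━━━┃~..................  ┃┓
        ┃ Music┃...................  ┃┃
        ┠──────┃...................  ┃┨
        ┃      ┃...................  ┃┃
        ┃  Kick┃..........@........  ┃┃
        ┃ HiHat┃                     ┃┃
        ┃ Snare┃                     ┃┃
        ┃   Tom┃                     ┃┃
        ┃  Clap┃                     ┃┃
        ┃      ┃                     ┃┃
        ┃      ┃                     ┃┃
        ┃      ┃                     ┃┃
        ┃      ┗━━━━━━━━━━━━━━━━━━━━━┛┃
        ┃                             ┃
        ┃                             ┃
        ┃                             ┃
        ┃                             ┃
        ┃                             ┃


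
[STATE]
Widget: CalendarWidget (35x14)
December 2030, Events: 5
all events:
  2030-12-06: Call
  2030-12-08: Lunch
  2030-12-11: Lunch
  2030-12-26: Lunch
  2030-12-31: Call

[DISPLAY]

           December 2030           
Mo Tu We Th Fr Sa Su               
                   1               
 2  3  4  5  6*  7  8*             
 9 10 11* 12 13 14 15              
16 17 18 19 20 21 22               
23 24 25 26* 27 28 29              
30 31*                             
                                   
                                   
                                   
                                   
                                   
                                   


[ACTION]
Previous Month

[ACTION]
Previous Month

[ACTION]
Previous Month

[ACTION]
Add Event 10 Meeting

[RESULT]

           September 2030          
Mo Tu We Th Fr Sa Su               
                   1               
 2  3  4  5  6  7  8               
 9 10* 11 12 13 14 15              
16 17 18 19 20 21 22               
23 24 25 26 27 28 29               
30                                 
                                   
                                   
                                   
                                   
                                   
                                   


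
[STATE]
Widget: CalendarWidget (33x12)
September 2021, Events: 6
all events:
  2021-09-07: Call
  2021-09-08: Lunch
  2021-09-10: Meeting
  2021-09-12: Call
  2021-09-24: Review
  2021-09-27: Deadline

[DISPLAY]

          September 2021         
Mo Tu We Th Fr Sa Su             
       1  2  3  4  5             
 6  7*  8*  9 10* 11 12*         
13 14 15 16 17 18 19             
20 21 22 23 24* 25 26            
27* 28 29 30                     
                                 
                                 
                                 
                                 
                                 


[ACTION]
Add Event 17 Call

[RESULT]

          September 2021         
Mo Tu We Th Fr Sa Su             
       1  2  3  4  5             
 6  7*  8*  9 10* 11 12*         
13 14 15 16 17* 18 19            
20 21 22 23 24* 25 26            
27* 28 29 30                     
                                 
                                 
                                 
                                 
                                 


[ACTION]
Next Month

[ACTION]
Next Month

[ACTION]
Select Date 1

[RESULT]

          November 2021          
Mo Tu We Th Fr Sa Su             
[ 1]  2  3  4  5  6  7           
 8  9 10 11 12 13 14             
15 16 17 18 19 20 21             
22 23 24 25 26 27 28             
29 30                            
                                 
                                 
                                 
                                 
                                 


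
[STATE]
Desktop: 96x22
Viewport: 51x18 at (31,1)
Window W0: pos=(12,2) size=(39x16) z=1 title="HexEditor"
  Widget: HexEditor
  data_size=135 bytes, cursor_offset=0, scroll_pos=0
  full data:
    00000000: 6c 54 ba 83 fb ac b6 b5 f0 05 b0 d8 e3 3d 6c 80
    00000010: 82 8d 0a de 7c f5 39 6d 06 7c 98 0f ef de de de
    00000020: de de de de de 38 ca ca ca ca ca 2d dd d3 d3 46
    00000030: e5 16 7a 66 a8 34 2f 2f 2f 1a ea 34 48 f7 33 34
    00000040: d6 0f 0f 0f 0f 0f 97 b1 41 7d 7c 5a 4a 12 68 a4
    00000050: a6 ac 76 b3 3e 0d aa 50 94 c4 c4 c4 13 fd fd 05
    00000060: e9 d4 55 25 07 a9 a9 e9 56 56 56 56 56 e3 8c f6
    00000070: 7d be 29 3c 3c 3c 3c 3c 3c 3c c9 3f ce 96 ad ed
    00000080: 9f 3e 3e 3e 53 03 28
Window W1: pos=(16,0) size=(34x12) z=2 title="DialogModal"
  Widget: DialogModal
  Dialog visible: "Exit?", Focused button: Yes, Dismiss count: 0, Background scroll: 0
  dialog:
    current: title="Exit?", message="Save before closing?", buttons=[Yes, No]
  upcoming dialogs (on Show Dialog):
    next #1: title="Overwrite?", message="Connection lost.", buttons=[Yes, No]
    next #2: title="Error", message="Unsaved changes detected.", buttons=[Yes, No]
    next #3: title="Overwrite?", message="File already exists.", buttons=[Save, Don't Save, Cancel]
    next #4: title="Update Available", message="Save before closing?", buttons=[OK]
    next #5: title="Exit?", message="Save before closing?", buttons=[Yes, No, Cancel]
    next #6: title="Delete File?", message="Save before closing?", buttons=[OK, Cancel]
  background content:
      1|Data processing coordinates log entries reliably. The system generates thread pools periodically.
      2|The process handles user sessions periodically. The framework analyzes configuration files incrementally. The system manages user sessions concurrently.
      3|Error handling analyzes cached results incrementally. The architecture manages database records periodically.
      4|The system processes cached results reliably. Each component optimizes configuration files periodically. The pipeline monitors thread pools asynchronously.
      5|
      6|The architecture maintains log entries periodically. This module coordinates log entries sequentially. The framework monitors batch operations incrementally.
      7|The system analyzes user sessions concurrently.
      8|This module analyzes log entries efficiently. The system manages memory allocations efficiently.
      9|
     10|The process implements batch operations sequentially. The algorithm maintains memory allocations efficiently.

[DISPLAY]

                  ┃                                
──────────────────┨┓                               
g coordinates log ┃┃                               
─────────────┐sion┃┨                               
xit?         │ed r┃┃                               
ore closing? │resu┃┃                               
s]  No       │    ┃┃                               
─────────────┘og e┃┃                               
lyzes user session┃┃                               
alyzes log entries┃┃                               
━━━━━━━━━━━━━━━━━━┛┃                               
 3c 3c 3c 3c 3c  3c┃                               
 3e 53 03 28       ┃                               
                   ┃                               
                   ┃                               
                   ┃                               
━━━━━━━━━━━━━━━━━━━┛                               
                                                   


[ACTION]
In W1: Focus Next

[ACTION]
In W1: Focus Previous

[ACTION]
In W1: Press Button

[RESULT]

                  ┃                                
──────────────────┨┓                               
g coordinates log ┃┃                               
ndles user session┃┨                               
 analyzes cached r┃┃                               
cesses cached resu┃┃                               
                  ┃┃                               
re maintains log e┃┃                               
lyzes user session┃┃                               
alyzes log entries┃┃                               
━━━━━━━━━━━━━━━━━━┛┃                               
 3c 3c 3c 3c 3c  3c┃                               
 3e 53 03 28       ┃                               
                   ┃                               
                   ┃                               
                   ┃                               
━━━━━━━━━━━━━━━━━━━┛                               
                                                   


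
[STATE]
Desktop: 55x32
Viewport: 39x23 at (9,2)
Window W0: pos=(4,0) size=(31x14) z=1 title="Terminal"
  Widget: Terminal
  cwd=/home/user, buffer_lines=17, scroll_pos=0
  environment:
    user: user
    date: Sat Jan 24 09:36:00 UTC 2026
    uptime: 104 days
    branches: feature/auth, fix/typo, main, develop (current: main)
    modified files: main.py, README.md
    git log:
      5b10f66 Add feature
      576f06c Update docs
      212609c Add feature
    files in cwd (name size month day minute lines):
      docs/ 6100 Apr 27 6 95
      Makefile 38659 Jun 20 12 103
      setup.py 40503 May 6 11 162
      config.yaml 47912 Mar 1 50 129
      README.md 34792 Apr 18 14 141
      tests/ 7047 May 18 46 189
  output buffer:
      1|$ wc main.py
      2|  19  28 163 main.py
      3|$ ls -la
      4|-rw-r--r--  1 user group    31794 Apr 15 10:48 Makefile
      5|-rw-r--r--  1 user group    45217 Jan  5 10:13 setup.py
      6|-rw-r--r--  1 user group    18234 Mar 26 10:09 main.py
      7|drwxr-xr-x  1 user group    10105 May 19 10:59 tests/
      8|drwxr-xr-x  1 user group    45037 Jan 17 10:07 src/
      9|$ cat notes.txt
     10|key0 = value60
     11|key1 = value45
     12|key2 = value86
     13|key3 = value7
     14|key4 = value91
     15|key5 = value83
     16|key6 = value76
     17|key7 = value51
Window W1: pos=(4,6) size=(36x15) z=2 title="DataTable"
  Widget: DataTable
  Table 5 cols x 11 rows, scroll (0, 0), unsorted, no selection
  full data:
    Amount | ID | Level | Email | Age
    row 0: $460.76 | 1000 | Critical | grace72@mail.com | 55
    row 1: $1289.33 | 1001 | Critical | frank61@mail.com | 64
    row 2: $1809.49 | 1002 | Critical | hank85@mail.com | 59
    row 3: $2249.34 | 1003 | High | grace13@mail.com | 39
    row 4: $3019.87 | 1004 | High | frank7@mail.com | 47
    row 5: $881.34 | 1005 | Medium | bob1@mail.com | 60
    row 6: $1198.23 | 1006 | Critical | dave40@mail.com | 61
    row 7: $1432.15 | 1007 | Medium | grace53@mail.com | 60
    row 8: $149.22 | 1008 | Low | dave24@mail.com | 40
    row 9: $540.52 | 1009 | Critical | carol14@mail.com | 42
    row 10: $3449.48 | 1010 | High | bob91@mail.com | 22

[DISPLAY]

─────────────────────────┨             
 main.py                 ┃             
  28 163 main.py         ┃             
 -la                     ┃             
━━━━━━━━━━━━━━━━━━━━━━━━━━━━━━┓        
aTable                        ┃        
──────────────────────────────┨        
nt  │ID  │Level   │Email      ┃        
────┼────┼────────┼───────────┃        
.76 │1000│Critical│grace72@mai┃        
9.33│1001│Critical│frank61@mai┃        
9.49│1002│Critical│hank85@mail┃        
9.34│1003│High    │grace13@mai┃        
9.87│1004│High    │frank7@mail┃        
.34 │1005│Medium  │bob1@mail.c┃        
8.23│1006│Critical│dave40@mail┃        
2.15│1007│Medium  │grace53@mai┃        
.22 │1008│Low     │dave24@mail┃        
━━━━━━━━━━━━━━━━━━━━━━━━━━━━━━┛        
                                       
                                       
                                       
                                       


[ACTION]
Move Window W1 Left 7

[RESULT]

─────────────────────────┨             
 main.py                 ┃             
  28 163 main.py         ┃             
 -la                     ┃             
━━━━━━━━━━━━━━━━━━━━━━━━━━┓            
le                        ┃            
──────────────────────────┨            
│ID  │Level   │Email      ┃            
┼────┼────────┼───────────┃            
│1000│Critical│grace72@mai┃            
│1001│Critical│frank61@mai┃            
│1002│Critical│hank85@mail┃            
│1003│High    │grace13@mai┃            
│1004│High    │frank7@mail┃            
│1005│Medium  │bob1@mail.c┃            
│1006│Critical│dave40@mail┃            
│1007│Medium  │grace53@mai┃            
│1008│Low     │dave24@mail┃            
━━━━━━━━━━━━━━━━━━━━━━━━━━┛            
                                       
                                       
                                       
                                       


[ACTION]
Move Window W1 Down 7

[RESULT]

─────────────────────────┨             
 main.py                 ┃             
  28 163 main.py         ┃             
 -la                     ┃             
r--r--  1 user group    3┃             
r--r--  1 user group    4┃             
r--r--  1 user group    1┃             
r-xr-x  1 user group    1┃             
r-xr-x  1 user group    4┃             
t notes.txt              ┃             
 = value60               ┃             
━━━━━━━━━━━━━━━━━━━━━━━━━━┓            
le                        ┃            
──────────────────────────┨            
│ID  │Level   │Email      ┃            
┼────┼────────┼───────────┃            
│1000│Critical│grace72@mai┃            
│1001│Critical│frank61@mai┃            
│1002│Critical│hank85@mail┃            
│1003│High    │grace13@mai┃            
│1004│High    │frank7@mail┃            
│1005│Medium  │bob1@mail.c┃            
│1006│Critical│dave40@mail┃            


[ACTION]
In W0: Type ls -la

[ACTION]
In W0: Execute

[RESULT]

─────────────────────────┨             
 = value76               ┃             
 = value51               ┃             
 -la                     ┃             
r-xr-x  1 user group     ┃             
r--r--  1 user group    3┃             
r--r--  1 user group    4┃             
r--r--  1 user group    4┃             
r--r--  1 user group    3┃             
r-xr-x  1 user group     ┃             
                         ┃             
━━━━━━━━━━━━━━━━━━━━━━━━━━┓            
le                        ┃            
──────────────────────────┨            
│ID  │Level   │Email      ┃            
┼────┼────────┼───────────┃            
│1000│Critical│grace72@mai┃            
│1001│Critical│frank61@mai┃            
│1002│Critical│hank85@mail┃            
│1003│High    │grace13@mai┃            
│1004│High    │frank7@mail┃            
│1005│Medium  │bob1@mail.c┃            
│1006│Critical│dave40@mail┃            
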